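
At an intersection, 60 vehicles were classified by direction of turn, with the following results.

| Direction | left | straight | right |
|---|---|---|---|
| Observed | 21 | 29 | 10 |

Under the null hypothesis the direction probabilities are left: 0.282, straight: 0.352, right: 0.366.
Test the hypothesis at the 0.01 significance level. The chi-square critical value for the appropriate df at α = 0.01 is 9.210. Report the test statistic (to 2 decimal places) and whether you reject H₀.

Expected counts E_i = n·p_i: 60×0.282 = 16.92, 60×0.352 = 21.12, 60×0.366 = 21.96.
left: (21 − 16.92)²/16.92 = 16.6464/16.92 = 0.984
straight: (29 − 21.12)²/21.12 = 62.0944/21.12 = 2.940
right: (10 − 21.96)²/21.96 = 143.0416/21.96 = 6.514
Sum = 10.44
df = 2. Since 10.44 > 9.210, we reject H₀.

10.44; reject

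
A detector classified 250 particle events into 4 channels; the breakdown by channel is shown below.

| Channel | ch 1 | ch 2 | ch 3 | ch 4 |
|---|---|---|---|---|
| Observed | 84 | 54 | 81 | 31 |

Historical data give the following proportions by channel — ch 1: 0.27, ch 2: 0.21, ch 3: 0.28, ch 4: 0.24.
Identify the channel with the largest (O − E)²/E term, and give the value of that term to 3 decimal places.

ch 4, 14.017

Expected counts E_i = n·p_i: 250×0.27 = 67.5, 250×0.21 = 52.5, 250×0.28 = 70, 250×0.24 = 60.
cat         O        E   (O−E)²/E
ch 1       84     67.5     4.0333
ch 2       54     52.5     0.0429
ch 3       81       70     1.7286
ch 4       31       60    14.0167
The largest term is for ch 4: 14.017.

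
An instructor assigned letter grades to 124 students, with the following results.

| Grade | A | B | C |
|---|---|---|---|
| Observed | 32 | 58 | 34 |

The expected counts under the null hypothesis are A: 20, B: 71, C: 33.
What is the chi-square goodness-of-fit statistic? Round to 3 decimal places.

cat         O        E   (O−E)²/E
A          32       20     7.2000
B          58       71     2.3803
C          34       33     0.0303
Sum = 9.611

9.611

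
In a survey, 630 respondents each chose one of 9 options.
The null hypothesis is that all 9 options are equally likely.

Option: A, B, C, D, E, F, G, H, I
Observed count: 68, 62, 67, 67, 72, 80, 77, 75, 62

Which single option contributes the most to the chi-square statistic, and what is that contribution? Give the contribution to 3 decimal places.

F, 1.429

Under H₀ each category has probability 1/9, so each expected count is 630/9 = 70.
A: (68 − 70)²/70 = 4/70 = 0.0571
B: (62 − 70)²/70 = 64/70 = 0.9143
C: (67 − 70)²/70 = 9/70 = 0.1286
D: (67 − 70)²/70 = 9/70 = 0.1286
E: (72 − 70)²/70 = 4/70 = 0.0571
F: (80 − 70)²/70 = 100/70 = 1.4286
G: (77 − 70)²/70 = 49/70 = 0.7000
H: (75 − 70)²/70 = 25/70 = 0.3571
I: (62 − 70)²/70 = 64/70 = 0.9143
The largest term is for F: 1.429.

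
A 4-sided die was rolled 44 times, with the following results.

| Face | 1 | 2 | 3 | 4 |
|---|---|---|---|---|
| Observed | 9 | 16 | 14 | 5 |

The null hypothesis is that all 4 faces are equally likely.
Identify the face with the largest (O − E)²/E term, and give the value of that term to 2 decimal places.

Expected count for each of the 4 categories: 44/4 = 11.
1: (9 − 11)²/11 = 4/11 = 0.364
2: (16 − 11)²/11 = 25/11 = 2.273
3: (14 − 11)²/11 = 9/11 = 0.818
4: (5 − 11)²/11 = 36/11 = 3.273
The largest term is for 4: 3.27.

4, 3.27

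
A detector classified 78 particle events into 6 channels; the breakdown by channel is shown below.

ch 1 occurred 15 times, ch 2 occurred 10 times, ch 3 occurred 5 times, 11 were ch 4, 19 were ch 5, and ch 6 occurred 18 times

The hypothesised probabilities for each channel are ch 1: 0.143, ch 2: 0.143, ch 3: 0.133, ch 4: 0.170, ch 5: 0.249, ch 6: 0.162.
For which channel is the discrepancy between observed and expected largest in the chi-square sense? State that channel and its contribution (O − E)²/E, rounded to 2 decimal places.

ch 3, 2.78

Expected counts E_i = n·p_i: 78×0.143 = 11.154, 78×0.143 = 11.154, 78×0.133 = 10.374, 78×0.170 = 13.26, 78×0.249 = 19.422, 78×0.162 = 12.636.
ch 1: (15 − 11.154)²/11.154 = 14.791716/11.154 = 1.326
ch 2: (10 − 11.154)²/11.154 = 1.331716/11.154 = 0.119
ch 3: (5 − 10.374)²/10.374 = 28.879876/10.374 = 2.784
ch 4: (11 − 13.26)²/13.26 = 5.1076/13.26 = 0.385
ch 5: (19 − 19.422)²/19.422 = 0.178084/19.422 = 0.009
ch 6: (18 − 12.636)²/12.636 = 28.772496/12.636 = 2.277
The largest term is for ch 3: 2.78.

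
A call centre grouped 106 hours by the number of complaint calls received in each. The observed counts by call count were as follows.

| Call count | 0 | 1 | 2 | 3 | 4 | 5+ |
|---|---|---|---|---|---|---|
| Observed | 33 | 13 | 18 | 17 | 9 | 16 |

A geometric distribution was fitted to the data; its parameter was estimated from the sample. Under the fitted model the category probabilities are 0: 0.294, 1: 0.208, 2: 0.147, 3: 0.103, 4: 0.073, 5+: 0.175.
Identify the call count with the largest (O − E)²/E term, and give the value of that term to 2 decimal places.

Expected counts E_i = n·p_i: 106×0.294 = 31.164, 106×0.208 = 22.048, 106×0.147 = 15.582, 106×0.103 = 10.918, 106×0.073 = 7.738, 106×0.175 = 18.55.
cat         O        E   (O−E)²/E
0          33   31.164      0.108
1          13   22.048      3.713
2          18   15.582      0.375
3          17   10.918      3.388
4           9    7.738      0.206
5+         16    18.55      0.351
The largest term is for 1: 3.71.

1, 3.71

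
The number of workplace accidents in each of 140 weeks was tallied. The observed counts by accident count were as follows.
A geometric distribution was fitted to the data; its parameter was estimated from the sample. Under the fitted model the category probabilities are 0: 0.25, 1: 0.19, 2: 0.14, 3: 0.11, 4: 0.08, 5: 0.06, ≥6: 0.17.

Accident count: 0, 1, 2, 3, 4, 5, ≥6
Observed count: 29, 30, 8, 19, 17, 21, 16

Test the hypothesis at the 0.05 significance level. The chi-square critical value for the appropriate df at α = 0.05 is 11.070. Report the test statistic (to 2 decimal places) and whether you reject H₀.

Expected counts E_i = n·p_i: 140×0.25 = 35, 140×0.19 = 26.6, 140×0.14 = 19.6, 140×0.11 = 15.4, 140×0.08 = 11.2, 140×0.06 = 8.4, 140×0.17 = 23.8.
cat         O        E   (O−E)²/E
0          29       35      1.029
1          30     26.6      0.435
2           8     19.6      6.865
3          19     15.4      0.842
4          17     11.2      3.004
5          21      8.4     18.900
≥6         16     23.8      2.556
Sum = 33.63
df = 5. Since 33.63 > 11.070, we reject H₀.

33.63; reject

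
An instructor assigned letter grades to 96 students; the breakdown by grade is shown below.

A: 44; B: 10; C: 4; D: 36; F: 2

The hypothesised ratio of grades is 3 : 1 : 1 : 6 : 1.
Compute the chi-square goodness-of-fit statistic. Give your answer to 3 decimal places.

26.667

Ratio total = 12. Expected counts: 96×3/12 = 24, 96×1/12 = 8, 96×1/12 = 8, 96×6/12 = 48, 96×1/12 = 8.
cat         O        E   (O−E)²/E
A          44       24    16.6667
B          10        8     0.5000
C           4        8     2.0000
D          36       48     3.0000
F           2        8     4.5000
Sum = 26.667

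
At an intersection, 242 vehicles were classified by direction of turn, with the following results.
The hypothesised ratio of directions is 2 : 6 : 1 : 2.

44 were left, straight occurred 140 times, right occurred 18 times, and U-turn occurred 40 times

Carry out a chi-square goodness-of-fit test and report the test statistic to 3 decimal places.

Ratio total = 11. Expected counts: 242×2/11 = 44, 242×6/11 = 132, 242×1/11 = 22, 242×2/11 = 44.
left: (44 − 44)²/44 = 0/44 = 0.0000
straight: (140 − 132)²/132 = 64/132 = 0.4848
right: (18 − 22)²/22 = 16/22 = 0.7273
U-turn: (40 − 44)²/44 = 16/44 = 0.3636
Sum = 1.576

1.576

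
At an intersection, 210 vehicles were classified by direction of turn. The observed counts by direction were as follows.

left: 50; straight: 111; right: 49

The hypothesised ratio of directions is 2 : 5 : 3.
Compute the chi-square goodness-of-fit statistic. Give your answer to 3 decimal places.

Ratio total = 10. Expected counts: 210×2/10 = 42, 210×5/10 = 105, 210×3/10 = 63.
χ² = (50−42)²/42 + (111−105)²/105 + (49−63)²/63
   = 1.5238 + 0.3429 + 3.1111
Sum = 4.978

4.978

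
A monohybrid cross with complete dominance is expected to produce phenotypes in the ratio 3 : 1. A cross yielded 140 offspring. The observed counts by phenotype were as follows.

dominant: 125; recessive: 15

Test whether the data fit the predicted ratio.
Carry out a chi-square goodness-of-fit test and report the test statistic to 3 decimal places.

15.238

Ratio total = 4. Expected counts: 140×3/4 = 105, 140×1/4 = 35.
cat            O        E   (O−E)²/E
dominant     125      105     3.8095
recessive     15       35    11.4286
Sum = 15.238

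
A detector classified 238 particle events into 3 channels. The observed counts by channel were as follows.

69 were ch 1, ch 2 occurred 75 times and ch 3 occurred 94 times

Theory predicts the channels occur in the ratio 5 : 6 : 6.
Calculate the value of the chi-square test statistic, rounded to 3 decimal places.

2.169

Ratio total = 17. Expected counts: 238×5/17 = 70, 238×6/17 = 84, 238×6/17 = 84.
cat         O        E   (O−E)²/E
ch 1       69       70     0.0143
ch 2       75       84     0.9643
ch 3       94       84     1.1905
Sum = 2.169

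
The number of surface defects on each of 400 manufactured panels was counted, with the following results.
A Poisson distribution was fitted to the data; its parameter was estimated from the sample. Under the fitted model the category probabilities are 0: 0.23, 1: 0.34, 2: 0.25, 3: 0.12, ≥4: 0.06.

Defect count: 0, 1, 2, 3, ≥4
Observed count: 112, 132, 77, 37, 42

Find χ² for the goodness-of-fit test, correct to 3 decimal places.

Expected counts E_i = n·p_i: 400×0.23 = 92, 400×0.34 = 136, 400×0.25 = 100, 400×0.12 = 48, 400×0.06 = 24.
0: (112 − 92)²/92 = 400/92 = 4.3478
1: (132 − 136)²/136 = 16/136 = 0.1176
2: (77 − 100)²/100 = 529/100 = 5.2900
3: (37 − 48)²/48 = 121/48 = 2.5208
≥4: (42 − 24)²/24 = 324/24 = 13.5000
Sum = 25.776

25.776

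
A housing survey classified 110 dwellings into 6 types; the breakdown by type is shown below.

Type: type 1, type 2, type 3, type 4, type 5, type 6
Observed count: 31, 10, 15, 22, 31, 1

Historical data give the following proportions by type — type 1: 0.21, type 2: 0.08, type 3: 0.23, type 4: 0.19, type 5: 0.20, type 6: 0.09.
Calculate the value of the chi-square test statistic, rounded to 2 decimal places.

Expected counts E_i = n·p_i: 110×0.21 = 23.1, 110×0.08 = 8.8, 110×0.23 = 25.3, 110×0.19 = 20.9, 110×0.20 = 22, 110×0.09 = 9.9.
χ² = (31−23.1)²/23.1 + (10−8.8)²/8.8 + (15−25.3)²/25.3 + (22−20.9)²/20.9 + (31−22)²/22 + (1−9.9)²/9.9
   = 2.702 + 0.164 + 4.193 + 0.058 + 3.682 + 8.001
Sum = 18.80

18.80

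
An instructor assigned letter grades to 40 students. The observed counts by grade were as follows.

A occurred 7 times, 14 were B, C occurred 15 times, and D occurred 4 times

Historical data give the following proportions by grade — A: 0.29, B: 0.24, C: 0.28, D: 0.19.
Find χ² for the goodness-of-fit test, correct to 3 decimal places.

Expected counts E_i = n·p_i: 40×0.29 = 11.6, 40×0.24 = 9.6, 40×0.28 = 11.2, 40×0.19 = 7.6.
A: (7 − 11.6)²/11.6 = 21.16/11.6 = 1.8241
B: (14 − 9.6)²/9.6 = 19.36/9.6 = 2.0167
C: (15 − 11.2)²/11.2 = 14.44/11.2 = 1.2893
D: (4 − 7.6)²/7.6 = 12.96/7.6 = 1.7053
Sum = 6.835

6.835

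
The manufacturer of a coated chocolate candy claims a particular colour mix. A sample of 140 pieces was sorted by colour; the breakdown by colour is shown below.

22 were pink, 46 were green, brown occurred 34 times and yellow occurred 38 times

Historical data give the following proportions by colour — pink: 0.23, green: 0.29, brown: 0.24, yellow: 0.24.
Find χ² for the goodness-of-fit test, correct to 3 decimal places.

Expected counts E_i = n·p_i: 140×0.23 = 32.2, 140×0.29 = 40.6, 140×0.24 = 33.6, 140×0.24 = 33.6.
χ² = (22−32.2)²/32.2 + (46−40.6)²/40.6 + (34−33.6)²/33.6 + (38−33.6)²/33.6
   = 3.2311 + 0.7182 + 0.0048 + 0.5762
Sum = 4.530

4.530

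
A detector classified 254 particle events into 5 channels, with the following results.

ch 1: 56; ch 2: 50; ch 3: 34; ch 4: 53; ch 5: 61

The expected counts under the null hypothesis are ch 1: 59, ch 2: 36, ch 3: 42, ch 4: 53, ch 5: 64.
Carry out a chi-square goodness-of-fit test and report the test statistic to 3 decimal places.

7.261

cat         O        E   (O−E)²/E
ch 1       56       59     0.1525
ch 2       50       36     5.4444
ch 3       34       42     1.5238
ch 4       53       53     0.0000
ch 5       61       64     0.1406
Sum = 7.261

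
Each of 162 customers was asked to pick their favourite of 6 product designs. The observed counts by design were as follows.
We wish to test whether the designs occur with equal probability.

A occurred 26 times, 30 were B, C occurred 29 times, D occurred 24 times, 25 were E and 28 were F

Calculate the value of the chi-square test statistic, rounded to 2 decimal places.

Under H₀ each category has probability 1/6, so each expected count is 162/6 = 27.
cat         O        E   (O−E)²/E
A          26       27      0.037
B          30       27      0.333
C          29       27      0.148
D          24       27      0.333
E          25       27      0.148
F          28       27      0.037
Sum = 1.04

1.04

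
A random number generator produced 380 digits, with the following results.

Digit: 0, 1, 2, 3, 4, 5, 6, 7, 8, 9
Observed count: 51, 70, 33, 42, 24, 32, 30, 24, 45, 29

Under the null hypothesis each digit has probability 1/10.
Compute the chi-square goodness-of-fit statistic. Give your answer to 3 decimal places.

Under H₀ each category has probability 1/10, so each expected count is 380/10 = 38.
χ² = (51−38)²/38 + (70−38)²/38 + (33−38)²/38 + (42−38)²/38 + (24−38)²/38 + (32−38)²/38 + (30−38)²/38 + (24−38)²/38 + (45−38)²/38 + (29−38)²/38
   = 4.4474 + 26.9474 + 0.6579 + 0.4211 + 5.1579 + 0.9474 + 1.6842 + 5.1579 + 1.2895 + 2.1316
Sum = 48.842

48.842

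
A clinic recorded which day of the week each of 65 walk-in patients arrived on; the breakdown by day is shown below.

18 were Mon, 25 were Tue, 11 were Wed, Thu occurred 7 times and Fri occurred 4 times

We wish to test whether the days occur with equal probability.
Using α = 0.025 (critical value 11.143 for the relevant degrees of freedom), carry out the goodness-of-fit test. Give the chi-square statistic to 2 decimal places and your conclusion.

Expected count for each of the 5 categories: 65/5 = 13.
cat         O        E   (O−E)²/E
Mon        18       13      1.923
Tue        25       13     11.077
Wed        11       13      0.308
Thu         7       13      2.769
Fri         4       13      6.231
Sum = 22.31
df = 4. Since 22.31 > 11.143, we reject H₀.

22.31; reject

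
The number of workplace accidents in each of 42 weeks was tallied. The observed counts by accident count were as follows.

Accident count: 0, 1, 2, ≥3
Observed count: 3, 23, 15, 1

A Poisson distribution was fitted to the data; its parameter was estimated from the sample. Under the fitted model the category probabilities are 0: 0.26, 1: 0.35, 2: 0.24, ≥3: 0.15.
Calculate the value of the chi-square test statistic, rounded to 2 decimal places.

17.29

Expected counts E_i = n·p_i: 42×0.26 = 10.92, 42×0.35 = 14.7, 42×0.24 = 10.08, 42×0.15 = 6.3.
χ² = (3−10.92)²/10.92 + (23−14.7)²/14.7 + (15−10.08)²/10.08 + (1−6.3)²/6.3
   = 5.744 + 4.686 + 2.401 + 4.459
Sum = 17.29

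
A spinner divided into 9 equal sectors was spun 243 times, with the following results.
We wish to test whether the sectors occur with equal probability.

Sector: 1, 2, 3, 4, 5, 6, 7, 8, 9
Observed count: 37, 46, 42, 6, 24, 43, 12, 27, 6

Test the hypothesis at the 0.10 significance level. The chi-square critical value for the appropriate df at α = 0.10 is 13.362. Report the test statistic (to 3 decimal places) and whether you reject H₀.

76.222; reject

Expected count for each of the 9 categories: 243/9 = 27.
cat         O        E   (O−E)²/E
1          37       27     3.7037
2          46       27    13.3704
3          42       27     8.3333
4           6       27    16.3333
5          24       27     0.3333
6          43       27     9.4815
7          12       27     8.3333
8          27       27     0.0000
9           6       27    16.3333
Sum = 76.222
df = 8. Since 76.222 > 13.362, we reject H₀.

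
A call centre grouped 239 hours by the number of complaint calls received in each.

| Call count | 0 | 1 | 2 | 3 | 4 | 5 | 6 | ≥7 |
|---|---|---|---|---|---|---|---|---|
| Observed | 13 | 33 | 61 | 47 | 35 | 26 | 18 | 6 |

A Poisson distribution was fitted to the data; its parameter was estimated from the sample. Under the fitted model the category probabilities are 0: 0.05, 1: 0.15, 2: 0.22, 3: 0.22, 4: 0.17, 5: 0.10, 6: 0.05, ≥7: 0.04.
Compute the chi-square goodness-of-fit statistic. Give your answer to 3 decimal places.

Expected counts E_i = n·p_i: 239×0.05 = 11.95, 239×0.15 = 35.85, 239×0.22 = 52.58, 239×0.22 = 52.58, 239×0.17 = 40.63, 239×0.10 = 23.9, 239×0.05 = 11.95, 239×0.04 = 9.56.
0: (13 − 11.95)²/11.95 = 1.1025/11.95 = 0.0923
1: (33 − 35.85)²/35.85 = 8.1225/35.85 = 0.2266
2: (61 − 52.58)²/52.58 = 70.8964/52.58 = 1.3484
3: (47 − 52.58)²/52.58 = 31.1364/52.58 = 0.5922
4: (35 − 40.63)²/40.63 = 31.6969/40.63 = 0.7801
5: (26 − 23.9)²/23.9 = 4.41/23.9 = 0.1845
6: (18 − 11.95)²/11.95 = 36.6025/11.95 = 3.0630
≥7: (6 − 9.56)²/9.56 = 12.6736/9.56 = 1.3257
Sum = 7.613

7.613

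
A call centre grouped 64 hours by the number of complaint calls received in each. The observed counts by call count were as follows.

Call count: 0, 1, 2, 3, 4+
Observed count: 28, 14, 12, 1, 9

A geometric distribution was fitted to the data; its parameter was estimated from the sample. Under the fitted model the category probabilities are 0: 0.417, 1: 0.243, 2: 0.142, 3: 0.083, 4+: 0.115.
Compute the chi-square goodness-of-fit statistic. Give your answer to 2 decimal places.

5.02

Expected counts E_i = n·p_i: 64×0.417 = 26.688, 64×0.243 = 15.552, 64×0.142 = 9.088, 64×0.083 = 5.312, 64×0.115 = 7.36.
χ² = (28−26.688)²/26.688 + (14−15.552)²/15.552 + (12−9.088)²/9.088 + (1−5.312)²/5.312 + (9−7.36)²/7.36
   = 0.064 + 0.155 + 0.933 + 3.500 + 0.365
Sum = 5.02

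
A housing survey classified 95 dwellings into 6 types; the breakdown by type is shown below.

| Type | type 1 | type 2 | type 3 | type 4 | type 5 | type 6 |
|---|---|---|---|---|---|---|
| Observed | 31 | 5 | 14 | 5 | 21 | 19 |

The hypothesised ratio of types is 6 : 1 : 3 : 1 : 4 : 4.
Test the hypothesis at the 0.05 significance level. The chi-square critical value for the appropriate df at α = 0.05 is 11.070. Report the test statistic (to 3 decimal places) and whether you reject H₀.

Ratio total = 19. Expected counts: 95×6/19 = 30, 95×1/19 = 5, 95×3/19 = 15, 95×1/19 = 5, 95×4/19 = 20, 95×4/19 = 20.
χ² = (31−30)²/30 + (5−5)²/5 + (14−15)²/15 + (5−5)²/5 + (21−20)²/20 + (19−20)²/20
   = 0.0333 + 0.0000 + 0.0667 + 0.0000 + 0.0500 + 0.0500
Sum = 0.200
df = 5. Since 0.200 < 11.070, we do not reject H₀.

0.200; do not reject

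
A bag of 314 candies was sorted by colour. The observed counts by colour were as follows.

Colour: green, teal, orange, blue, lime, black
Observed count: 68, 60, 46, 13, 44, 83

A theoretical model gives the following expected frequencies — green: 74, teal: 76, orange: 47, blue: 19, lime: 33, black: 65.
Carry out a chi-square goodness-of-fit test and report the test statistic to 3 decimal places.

χ² = (68−74)²/74 + (60−76)²/76 + (46−47)²/47 + (13−19)²/19 + (44−33)²/33 + (83−65)²/65
   = 0.4865 + 3.3684 + 0.0213 + 1.8947 + 3.6667 + 4.9846
Sum = 14.422

14.422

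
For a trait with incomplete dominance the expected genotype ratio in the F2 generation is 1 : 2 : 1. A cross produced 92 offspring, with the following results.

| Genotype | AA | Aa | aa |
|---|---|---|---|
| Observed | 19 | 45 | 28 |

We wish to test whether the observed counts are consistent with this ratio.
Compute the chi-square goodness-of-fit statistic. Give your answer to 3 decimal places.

Ratio total = 4. Expected counts: 92×1/4 = 23, 92×2/4 = 46, 92×1/4 = 23.
χ² = (19−23)²/23 + (45−46)²/46 + (28−23)²/23
   = 0.6957 + 0.0217 + 1.0870
Sum = 1.804

1.804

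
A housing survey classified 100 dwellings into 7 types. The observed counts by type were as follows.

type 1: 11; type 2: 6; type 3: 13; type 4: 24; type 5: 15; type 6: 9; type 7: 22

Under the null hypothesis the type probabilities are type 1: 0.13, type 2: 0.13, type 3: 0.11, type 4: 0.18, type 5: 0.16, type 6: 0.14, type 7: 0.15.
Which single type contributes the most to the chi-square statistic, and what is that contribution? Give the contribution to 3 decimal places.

type 2, 3.769

Expected counts E_i = n·p_i: 100×0.13 = 13, 100×0.13 = 13, 100×0.11 = 11, 100×0.18 = 18, 100×0.16 = 16, 100×0.14 = 14, 100×0.15 = 15.
χ² = (11−13)²/13 + (6−13)²/13 + (13−11)²/11 + (24−18)²/18 + (15−16)²/16 + (9−14)²/14 + (22−15)²/15
   = 0.3077 + 3.7692 + 0.3636 + 2.0000 + 0.0625 + 1.7857 + 3.2667
The largest term is for type 2: 3.769.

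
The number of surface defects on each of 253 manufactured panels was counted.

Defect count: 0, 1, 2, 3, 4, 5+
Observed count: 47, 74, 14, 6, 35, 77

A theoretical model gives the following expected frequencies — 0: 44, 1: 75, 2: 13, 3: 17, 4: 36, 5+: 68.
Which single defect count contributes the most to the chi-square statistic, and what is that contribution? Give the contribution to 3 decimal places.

3, 7.118

χ² = (47−44)²/44 + (74−75)²/75 + (14−13)²/13 + (6−17)²/17 + (35−36)²/36 + (77−68)²/68
   = 0.2045 + 0.0133 + 0.0769 + 7.1176 + 0.0278 + 1.1912
The largest term is for 3: 7.118.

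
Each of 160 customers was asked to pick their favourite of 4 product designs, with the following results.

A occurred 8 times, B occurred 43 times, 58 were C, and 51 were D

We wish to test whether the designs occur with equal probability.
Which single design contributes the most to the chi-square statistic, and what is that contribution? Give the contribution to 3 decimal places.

Under H₀ each category has probability 1/4, so each expected count is 160/4 = 40.
χ² = (8−40)²/40 + (43−40)²/40 + (58−40)²/40 + (51−40)²/40
   = 25.6000 + 0.2250 + 8.1000 + 3.0250
The largest term is for A: 25.600.

A, 25.600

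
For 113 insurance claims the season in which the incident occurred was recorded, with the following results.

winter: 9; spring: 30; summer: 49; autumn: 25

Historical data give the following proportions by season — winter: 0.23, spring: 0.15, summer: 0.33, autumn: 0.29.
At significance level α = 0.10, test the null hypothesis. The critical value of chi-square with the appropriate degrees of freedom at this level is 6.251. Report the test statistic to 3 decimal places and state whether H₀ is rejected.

Expected counts E_i = n·p_i: 113×0.23 = 25.99, 113×0.15 = 16.95, 113×0.33 = 37.29, 113×0.29 = 32.77.
winter: (9 − 25.99)²/25.99 = 288.6601/25.99 = 11.1066
spring: (30 − 16.95)²/16.95 = 170.3025/16.95 = 10.0473
summer: (49 − 37.29)²/37.29 = 137.1241/37.29 = 3.6772
autumn: (25 − 32.77)²/32.77 = 60.3729/32.77 = 1.8423
Sum = 26.673
df = 3. Since 26.673 > 6.251, we reject H₀.

26.673; reject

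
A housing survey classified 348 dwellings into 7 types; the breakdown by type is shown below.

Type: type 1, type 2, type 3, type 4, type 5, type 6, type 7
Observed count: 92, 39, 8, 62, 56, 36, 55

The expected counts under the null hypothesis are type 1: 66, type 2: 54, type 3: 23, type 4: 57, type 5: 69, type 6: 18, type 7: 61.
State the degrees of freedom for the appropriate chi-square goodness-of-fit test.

6

There are k = 7 categories and no parameters were estimated from the data, so df = 7 − 1 = 6.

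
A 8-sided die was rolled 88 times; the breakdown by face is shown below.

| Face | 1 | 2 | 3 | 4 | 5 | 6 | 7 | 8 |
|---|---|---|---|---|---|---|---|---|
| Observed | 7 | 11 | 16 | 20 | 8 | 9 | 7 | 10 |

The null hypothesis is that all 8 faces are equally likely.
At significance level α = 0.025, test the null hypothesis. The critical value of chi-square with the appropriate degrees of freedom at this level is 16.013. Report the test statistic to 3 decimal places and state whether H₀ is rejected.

Under H₀ each category has probability 1/8, so each expected count is 88/8 = 11.
1: (7 − 11)²/11 = 16/11 = 1.4545
2: (11 − 11)²/11 = 0/11 = 0.0000
3: (16 − 11)²/11 = 25/11 = 2.2727
4: (20 − 11)²/11 = 81/11 = 7.3636
5: (8 − 11)²/11 = 9/11 = 0.8182
6: (9 − 11)²/11 = 4/11 = 0.3636
7: (7 − 11)²/11 = 16/11 = 1.4545
8: (10 − 11)²/11 = 1/11 = 0.0909
Sum = 13.818
df = 7. Since 13.818 < 16.013, we do not reject H₀.

13.818; do not reject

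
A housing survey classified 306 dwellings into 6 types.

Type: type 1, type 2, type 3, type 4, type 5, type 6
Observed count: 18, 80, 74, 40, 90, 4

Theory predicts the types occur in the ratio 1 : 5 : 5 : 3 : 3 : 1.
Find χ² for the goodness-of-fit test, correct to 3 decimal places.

Ratio total = 18. Expected counts: 306×1/18 = 17, 306×5/18 = 85, 306×5/18 = 85, 306×3/18 = 51, 306×3/18 = 51, 306×1/18 = 17.
type 1: (18 − 17)²/17 = 1/17 = 0.0588
type 2: (80 − 85)²/85 = 25/85 = 0.2941
type 3: (74 − 85)²/85 = 121/85 = 1.4235
type 4: (40 − 51)²/51 = 121/51 = 2.3725
type 5: (90 − 51)²/51 = 1521/51 = 29.8235
type 6: (4 − 17)²/17 = 169/17 = 9.9412
Sum = 43.914

43.914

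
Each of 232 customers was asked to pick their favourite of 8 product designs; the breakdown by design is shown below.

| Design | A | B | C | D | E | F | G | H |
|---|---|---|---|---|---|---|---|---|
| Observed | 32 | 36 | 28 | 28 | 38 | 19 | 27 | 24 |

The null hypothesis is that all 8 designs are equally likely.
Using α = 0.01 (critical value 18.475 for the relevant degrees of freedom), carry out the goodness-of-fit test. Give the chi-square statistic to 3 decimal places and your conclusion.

9.310; do not reject

Under H₀ each category has probability 1/8, so each expected count is 232/8 = 29.
A: (32 − 29)²/29 = 9/29 = 0.3103
B: (36 − 29)²/29 = 49/29 = 1.6897
C: (28 − 29)²/29 = 1/29 = 0.0345
D: (28 − 29)²/29 = 1/29 = 0.0345
E: (38 − 29)²/29 = 81/29 = 2.7931
F: (19 − 29)²/29 = 100/29 = 3.4483
G: (27 − 29)²/29 = 4/29 = 0.1379
H: (24 − 29)²/29 = 25/29 = 0.8621
Sum = 9.310
df = 7. Since 9.310 < 18.475, we do not reject H₀.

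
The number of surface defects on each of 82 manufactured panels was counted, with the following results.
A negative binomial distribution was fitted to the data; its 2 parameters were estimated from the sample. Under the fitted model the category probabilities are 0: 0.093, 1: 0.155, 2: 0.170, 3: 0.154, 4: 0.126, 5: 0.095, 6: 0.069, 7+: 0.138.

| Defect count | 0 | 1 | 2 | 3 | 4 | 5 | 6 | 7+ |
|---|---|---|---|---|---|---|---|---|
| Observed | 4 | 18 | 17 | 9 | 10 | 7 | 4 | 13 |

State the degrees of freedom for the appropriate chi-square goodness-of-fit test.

There are k = 8 categories and 2 parameters estimated from the data, so df = 8 − 1 − 2 = 5.

5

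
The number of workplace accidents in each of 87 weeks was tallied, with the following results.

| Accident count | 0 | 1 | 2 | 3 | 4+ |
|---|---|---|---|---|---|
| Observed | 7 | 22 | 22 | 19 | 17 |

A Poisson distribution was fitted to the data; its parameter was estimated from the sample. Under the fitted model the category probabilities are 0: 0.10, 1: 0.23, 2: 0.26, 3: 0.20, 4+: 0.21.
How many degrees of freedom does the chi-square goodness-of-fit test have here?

3

There are k = 5 categories and 1 parameter estimated from the data, so df = 5 − 1 − 1 = 3.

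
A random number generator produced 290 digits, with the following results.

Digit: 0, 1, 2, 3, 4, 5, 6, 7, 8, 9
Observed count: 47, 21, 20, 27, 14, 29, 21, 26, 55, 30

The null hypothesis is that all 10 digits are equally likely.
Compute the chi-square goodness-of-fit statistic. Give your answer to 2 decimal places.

49.93

Under H₀ each category has probability 1/10, so each expected count is 290/10 = 29.
0: (47 − 29)²/29 = 324/29 = 11.172
1: (21 − 29)²/29 = 64/29 = 2.207
2: (20 − 29)²/29 = 81/29 = 2.793
3: (27 − 29)²/29 = 4/29 = 0.138
4: (14 − 29)²/29 = 225/29 = 7.759
5: (29 − 29)²/29 = 0/29 = 0.000
6: (21 − 29)²/29 = 64/29 = 2.207
7: (26 − 29)²/29 = 9/29 = 0.310
8: (55 − 29)²/29 = 676/29 = 23.310
9: (30 − 29)²/29 = 1/29 = 0.034
Sum = 49.93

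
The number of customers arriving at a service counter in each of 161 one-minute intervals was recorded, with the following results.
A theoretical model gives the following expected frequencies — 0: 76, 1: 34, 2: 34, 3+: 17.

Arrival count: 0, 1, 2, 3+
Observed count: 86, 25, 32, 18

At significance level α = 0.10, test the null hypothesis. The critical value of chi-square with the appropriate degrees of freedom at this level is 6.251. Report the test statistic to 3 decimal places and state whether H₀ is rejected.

3.875; do not reject

0: (86 − 76)²/76 = 100/76 = 1.3158
1: (25 − 34)²/34 = 81/34 = 2.3824
2: (32 − 34)²/34 = 4/34 = 0.1176
3+: (18 − 17)²/17 = 1/17 = 0.0588
Sum = 3.875
df = 3. Since 3.875 < 6.251, we do not reject H₀.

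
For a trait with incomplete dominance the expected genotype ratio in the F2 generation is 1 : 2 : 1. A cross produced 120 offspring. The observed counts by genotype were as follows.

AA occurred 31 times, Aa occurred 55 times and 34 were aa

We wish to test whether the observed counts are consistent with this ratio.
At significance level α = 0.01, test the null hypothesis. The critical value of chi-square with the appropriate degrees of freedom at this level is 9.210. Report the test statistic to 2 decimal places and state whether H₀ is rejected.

Ratio total = 4. Expected counts: 120×1/4 = 30, 120×2/4 = 60, 120×1/4 = 30.
cat         O        E   (O−E)²/E
AA         31       30      0.033
Aa         55       60      0.417
aa         34       30      0.533
Sum = 0.98
df = 2. Since 0.98 < 9.210, we do not reject H₀.

0.98; do not reject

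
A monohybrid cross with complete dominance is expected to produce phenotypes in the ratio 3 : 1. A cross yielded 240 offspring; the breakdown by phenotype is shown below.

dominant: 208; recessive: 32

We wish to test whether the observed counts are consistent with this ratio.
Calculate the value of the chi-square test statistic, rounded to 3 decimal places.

Ratio total = 4. Expected counts: 240×3/4 = 180, 240×1/4 = 60.
dominant: (208 − 180)²/180 = 784/180 = 4.3556
recessive: (32 − 60)²/60 = 784/60 = 13.0667
Sum = 17.422

17.422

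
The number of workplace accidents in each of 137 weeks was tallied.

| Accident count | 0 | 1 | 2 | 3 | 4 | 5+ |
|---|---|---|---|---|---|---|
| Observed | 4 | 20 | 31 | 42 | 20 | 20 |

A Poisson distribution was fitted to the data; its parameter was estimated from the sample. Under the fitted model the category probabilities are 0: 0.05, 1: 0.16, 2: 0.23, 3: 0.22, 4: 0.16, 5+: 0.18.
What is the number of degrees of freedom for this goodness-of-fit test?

4

There are k = 6 categories and 1 parameter estimated from the data, so df = 6 − 1 − 1 = 4.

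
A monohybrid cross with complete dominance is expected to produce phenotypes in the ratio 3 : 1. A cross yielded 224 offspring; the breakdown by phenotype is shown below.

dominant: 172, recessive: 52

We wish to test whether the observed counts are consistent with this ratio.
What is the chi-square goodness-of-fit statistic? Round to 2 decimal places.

0.38

Ratio total = 4. Expected counts: 224×3/4 = 168, 224×1/4 = 56.
cat            O        E   (O−E)²/E
dominant     172      168      0.095
recessive     52       56      0.286
Sum = 0.38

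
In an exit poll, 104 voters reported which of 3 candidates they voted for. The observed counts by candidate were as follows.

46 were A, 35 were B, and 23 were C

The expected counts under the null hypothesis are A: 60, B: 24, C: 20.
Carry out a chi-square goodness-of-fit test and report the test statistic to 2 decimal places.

8.76

χ² = (46−60)²/60 + (35−24)²/24 + (23−20)²/20
   = 3.267 + 5.042 + 0.450
Sum = 8.76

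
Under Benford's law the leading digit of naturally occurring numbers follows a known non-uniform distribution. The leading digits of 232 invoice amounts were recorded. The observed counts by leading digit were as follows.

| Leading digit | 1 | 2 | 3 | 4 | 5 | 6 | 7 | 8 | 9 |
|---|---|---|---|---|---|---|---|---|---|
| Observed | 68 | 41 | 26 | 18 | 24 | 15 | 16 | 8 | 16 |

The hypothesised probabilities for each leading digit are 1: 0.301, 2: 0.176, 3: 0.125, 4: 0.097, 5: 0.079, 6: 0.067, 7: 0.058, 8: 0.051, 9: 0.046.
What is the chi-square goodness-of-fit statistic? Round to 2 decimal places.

Expected counts E_i = n·p_i: 232×0.301 = 69.832, 232×0.176 = 40.832, 232×0.125 = 29, 232×0.097 = 22.504, 232×0.079 = 18.328, 232×0.067 = 15.544, 232×0.058 = 13.456, 232×0.051 = 11.832, 232×0.046 = 10.672.
χ² = (68−69.832)²/69.832 + (41−40.832)²/40.832 + (26−29)²/29 + (18−22.504)²/22.504 + (24−18.328)²/18.328 + (15−15.544)²/15.544 + (16−13.456)²/13.456 + (8−11.832)²/11.832 + (16−10.672)²/10.672
   = 0.048 + 0.001 + 0.310 + 0.901 + 1.755 + 0.019 + 0.481 + 1.241 + 2.660
Sum = 7.42

7.42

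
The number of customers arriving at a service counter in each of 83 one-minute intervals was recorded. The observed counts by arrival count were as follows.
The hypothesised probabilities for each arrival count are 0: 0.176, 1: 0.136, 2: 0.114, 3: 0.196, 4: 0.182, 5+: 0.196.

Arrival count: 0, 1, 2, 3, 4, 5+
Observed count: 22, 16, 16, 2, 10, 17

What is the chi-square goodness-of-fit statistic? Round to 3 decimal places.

Expected counts E_i = n·p_i: 83×0.176 = 14.608, 83×0.136 = 11.288, 83×0.114 = 9.462, 83×0.196 = 16.268, 83×0.182 = 15.106, 83×0.196 = 16.268.
χ² = (22−14.608)²/14.608 + (16−11.288)²/11.288 + (16−9.462)²/9.462 + (2−16.268)²/16.268 + (10−15.106)²/15.106 + (17−16.268)²/16.268
   = 3.7405 + 1.9670 + 4.5176 + 12.5139 + 1.7259 + 0.0329
Sum = 24.498

24.498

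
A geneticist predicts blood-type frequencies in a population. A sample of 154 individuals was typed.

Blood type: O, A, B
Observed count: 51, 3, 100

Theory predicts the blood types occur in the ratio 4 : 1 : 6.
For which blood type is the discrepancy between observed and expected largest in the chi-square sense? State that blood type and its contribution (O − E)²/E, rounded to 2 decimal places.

A, 8.64

Ratio total = 11. Expected counts: 154×4/11 = 56, 154×1/11 = 14, 154×6/11 = 84.
χ² = (51−56)²/56 + (3−14)²/14 + (100−84)²/84
   = 0.446 + 8.643 + 3.048
The largest term is for A: 8.64.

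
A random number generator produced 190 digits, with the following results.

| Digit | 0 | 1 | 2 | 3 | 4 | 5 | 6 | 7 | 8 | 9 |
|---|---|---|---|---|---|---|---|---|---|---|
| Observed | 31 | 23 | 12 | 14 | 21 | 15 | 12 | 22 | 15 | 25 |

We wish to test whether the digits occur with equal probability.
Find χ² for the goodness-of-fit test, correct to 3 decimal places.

19.158

Under H₀ each category has probability 1/10, so each expected count is 190/10 = 19.
cat         O        E   (O−E)²/E
0          31       19     7.5789
1          23       19     0.8421
2          12       19     2.5789
3          14       19     1.3158
4          21       19     0.2105
5          15       19     0.8421
6          12       19     2.5789
7          22       19     0.4737
8          15       19     0.8421
9          25       19     1.8947
Sum = 19.158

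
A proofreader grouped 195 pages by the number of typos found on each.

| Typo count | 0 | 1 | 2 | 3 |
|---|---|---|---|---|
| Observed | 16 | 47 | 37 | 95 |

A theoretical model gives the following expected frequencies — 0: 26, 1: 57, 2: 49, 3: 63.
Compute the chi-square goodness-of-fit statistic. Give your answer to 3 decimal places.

24.793

χ² = (16−26)²/26 + (47−57)²/57 + (37−49)²/49 + (95−63)²/63
   = 3.8462 + 1.7544 + 2.9388 + 16.2540
Sum = 24.793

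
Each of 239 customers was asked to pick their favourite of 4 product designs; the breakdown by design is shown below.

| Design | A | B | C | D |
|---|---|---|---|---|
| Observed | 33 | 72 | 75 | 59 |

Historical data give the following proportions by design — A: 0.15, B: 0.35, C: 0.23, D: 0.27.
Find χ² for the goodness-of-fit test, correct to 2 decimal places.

9.62

Expected counts E_i = n·p_i: 239×0.15 = 35.85, 239×0.35 = 83.65, 239×0.23 = 54.97, 239×0.27 = 64.53.
χ² = (33−35.85)²/35.85 + (72−83.65)²/83.65 + (75−54.97)²/54.97 + (59−64.53)²/64.53
   = 0.227 + 1.623 + 7.299 + 0.474
Sum = 9.62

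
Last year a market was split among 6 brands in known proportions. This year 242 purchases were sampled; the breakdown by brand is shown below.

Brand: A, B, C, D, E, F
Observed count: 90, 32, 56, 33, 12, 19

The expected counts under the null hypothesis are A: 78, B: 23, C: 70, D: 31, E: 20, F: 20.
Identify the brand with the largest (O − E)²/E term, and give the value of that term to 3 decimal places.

B, 3.522

χ² = (90−78)²/78 + (32−23)²/23 + (56−70)²/70 + (33−31)²/31 + (12−20)²/20 + (19−20)²/20
   = 1.8462 + 3.5217 + 2.8000 + 0.1290 + 3.2000 + 0.0500
The largest term is for B: 3.522.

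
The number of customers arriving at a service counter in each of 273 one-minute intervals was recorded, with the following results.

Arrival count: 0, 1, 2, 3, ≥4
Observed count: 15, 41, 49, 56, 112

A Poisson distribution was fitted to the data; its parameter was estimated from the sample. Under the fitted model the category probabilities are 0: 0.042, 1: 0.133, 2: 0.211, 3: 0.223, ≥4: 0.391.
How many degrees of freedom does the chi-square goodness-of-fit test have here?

There are k = 5 categories and 1 parameter estimated from the data, so df = 5 − 1 − 1 = 3.

3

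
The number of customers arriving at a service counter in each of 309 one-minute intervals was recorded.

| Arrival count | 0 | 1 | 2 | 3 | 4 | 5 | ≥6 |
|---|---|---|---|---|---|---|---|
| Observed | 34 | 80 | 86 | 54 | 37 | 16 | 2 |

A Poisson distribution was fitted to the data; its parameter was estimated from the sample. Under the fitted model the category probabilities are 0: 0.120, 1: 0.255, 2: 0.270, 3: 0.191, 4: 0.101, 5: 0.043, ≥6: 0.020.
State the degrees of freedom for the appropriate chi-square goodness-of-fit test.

There are k = 7 categories and 1 parameter estimated from the data, so df = 7 − 1 − 1 = 5.

5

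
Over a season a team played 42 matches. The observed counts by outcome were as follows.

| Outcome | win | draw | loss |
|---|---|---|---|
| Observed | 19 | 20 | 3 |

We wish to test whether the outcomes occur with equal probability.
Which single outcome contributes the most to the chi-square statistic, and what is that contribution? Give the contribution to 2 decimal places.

Under H₀ each category has probability 1/3, so each expected count is 42/3 = 14.
cat         O        E   (O−E)²/E
win        19       14      1.786
draw       20       14      2.571
loss        3       14      8.643
The largest term is for loss: 8.64.

loss, 8.64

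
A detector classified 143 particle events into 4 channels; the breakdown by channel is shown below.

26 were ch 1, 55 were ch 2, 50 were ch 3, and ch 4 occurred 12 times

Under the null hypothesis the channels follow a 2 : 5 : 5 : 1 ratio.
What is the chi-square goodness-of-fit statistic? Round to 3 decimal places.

1.273

Ratio total = 13. Expected counts: 143×2/13 = 22, 143×5/13 = 55, 143×5/13 = 55, 143×1/13 = 11.
χ² = (26−22)²/22 + (55−55)²/55 + (50−55)²/55 + (12−11)²/11
   = 0.7273 + 0.0000 + 0.4545 + 0.0909
Sum = 1.273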